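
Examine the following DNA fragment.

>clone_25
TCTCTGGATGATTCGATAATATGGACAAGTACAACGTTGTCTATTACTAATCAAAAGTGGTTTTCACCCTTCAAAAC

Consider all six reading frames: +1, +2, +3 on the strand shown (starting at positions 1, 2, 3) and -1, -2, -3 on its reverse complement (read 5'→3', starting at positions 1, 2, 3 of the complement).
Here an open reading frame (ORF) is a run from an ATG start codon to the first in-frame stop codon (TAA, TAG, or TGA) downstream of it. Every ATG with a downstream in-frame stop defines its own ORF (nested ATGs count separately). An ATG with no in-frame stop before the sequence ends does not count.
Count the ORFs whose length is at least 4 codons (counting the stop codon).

Reverse complement (5'→3'): GTTTTGAAGGGTGAAAACCACTTTTGATTAGTAATAGACAACGTTGTACTTGTCCATATTATCGAATCATCCAGAGA
Frame +1: TCT CTG GAT GAT TCG ATA ATA TGG ACA AGT ACA ACG TTG TCT ATT ACT AAT CAA AAG TGG TTT TCA CCC TTC AAA — no ATG→stop ORF.
Frame +2: CTC TGG ATG ATT CGA TAA TAT GGA CAA GTA CAA CGT TGT CTA TTA CTA ATC AAA AGT GGT TTT CAC CCT TCA AAA — ATG at 8, stop TAA at 17 → 12 nt.
Frame +3: TCT GGA TGA TTC GAT AAT ATG GAC AAG TAC AAC GTT GTC TAT TAC TAA TCA AAA GTG GTT TTC ACC CTT CAA AAC — ATG at 21, stop TAA at 48 → 30 nt.
Frame -1: GTT TTG AAG GGT GAA AAC CAC TTT TGA TTA GTA ATA GAC AAC GTT GTA CTT GTC CAT ATT ATC GAA TCA TCC AGA — no ATG→stop ORF.
Frame -2: TTT TGA AGG GTG AAA ACC ACT TTT GAT TAG TAA TAG ACA ACG TTG TAC TTG TCC ATA TTA TCG AAT CAT CCA GAG — no ATG→stop ORF.
Frame -3: TTT GAA GGG TGA AAA CCA CTT TTG ATT AGT AAT AGA CAA CGT TGT ACT TGT CCA TAT TAT CGA ATC ATC CAG AGA — no ATG→stop ORF.
ORFs ≥ 4 codons: frame +2 8–19 (4 codons), frame +3 21–50 (10 codons). Count = 2.

2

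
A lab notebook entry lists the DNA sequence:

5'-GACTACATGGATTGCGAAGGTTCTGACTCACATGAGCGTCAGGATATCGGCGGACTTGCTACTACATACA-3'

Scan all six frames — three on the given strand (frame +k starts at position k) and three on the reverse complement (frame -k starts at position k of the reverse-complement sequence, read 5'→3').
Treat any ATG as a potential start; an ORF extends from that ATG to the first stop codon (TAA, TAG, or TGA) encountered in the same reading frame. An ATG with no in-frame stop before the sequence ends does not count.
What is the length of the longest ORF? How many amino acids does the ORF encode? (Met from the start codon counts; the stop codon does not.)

1

Reverse complement (5'→3'): TGTATGTAGTAGCAAGTCCGCCGATATCCTGACGCTCATGTGAGTCAGAACCTTCGCAATCCATGTAGTC
Frame +1: GAC TAC ATG GAT TGC GAA GGT TCT GAC TCA CAT GAG CGT CAG GAT ATC GGC GGA CTT GCT ACT ACA TAC — no ATG→stop ORF.
Frame +2: ACT ACA TGG ATT GCG AAG GTT CTG ACT CAC ATG AGC GTC AGG ATA TCG GCG GAC TTG CTA CTA CAT ACA — no ATG→stop ORF.
Frame +3: CTA CAT GGA TTG CGA AGG TTC TGA CTC ACA TGA GCG TCA GGA TAT CGG CGG ACT TGC TAC TAC ATA — no ATG→stop ORF.
Frame -1: TGT ATG TAG TAG CAA GTC CGC CGA TAT CCT GAC GCT CAT GTG AGT CAG AAC CTT CGC AAT CCA TGT AGT — ATG at 4, stop TAG at 7 → 6 nt.
Frame -2: GTA TGT AGT AGC AAG TCC GCC GAT ATC CTG ACG CTC ATG TGA GTC AGA ACC TTC GCA ATC CAT GTA GTC — ATG at 38, stop TGA at 41 → 6 nt.
Frame -3: TAT GTA GTA GCA AGT CCG CCG ATA TCC TGA CGC TCA TGT GAG TCA GAA CCT TCG CAA TCC ATG TAG — ATG at 63, stop TAG at 66 → 6 nt.
Longest: frame -1, positions 4–9, 6 nt = 2 codons = 1 aa. → 1 amino acids.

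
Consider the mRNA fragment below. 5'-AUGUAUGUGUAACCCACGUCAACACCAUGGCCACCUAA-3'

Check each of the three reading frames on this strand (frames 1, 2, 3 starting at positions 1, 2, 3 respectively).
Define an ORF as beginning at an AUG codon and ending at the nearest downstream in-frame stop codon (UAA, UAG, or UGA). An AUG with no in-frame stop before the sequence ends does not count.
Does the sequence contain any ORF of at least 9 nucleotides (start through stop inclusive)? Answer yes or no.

Frame 1: AUG UAU GUG UAA CCC ACG UCA ACA CCA UGG CCA CCU — AUG at 1, stop UAA at 10 → 12 nt.
Frame 2: UGU AUG UGU AAC CCA CGU CAA CAC CAU GGC CAC CUA — no AUG→stop ORF.
Frame 3: GUA UGU GUA ACC CAC GUC AAC ACC AUG GCC ACC UAA — AUG at 27, stop UAA at 36 → 12 nt.
Frame 1 has an ORF of 12 nucleotides (positions 1–12) ≥ 9, so yes.

yes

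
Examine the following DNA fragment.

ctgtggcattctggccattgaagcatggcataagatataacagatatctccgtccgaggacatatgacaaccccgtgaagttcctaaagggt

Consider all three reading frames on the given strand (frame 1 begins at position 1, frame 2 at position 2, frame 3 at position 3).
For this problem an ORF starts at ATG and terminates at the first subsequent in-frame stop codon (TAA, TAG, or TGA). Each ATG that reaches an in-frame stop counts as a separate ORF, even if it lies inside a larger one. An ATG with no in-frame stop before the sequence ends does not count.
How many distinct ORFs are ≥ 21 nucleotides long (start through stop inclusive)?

Frame 1: CTG TGG CAT TCT GGC CAT TGA AGC ATG GCA TAA GAT ATA ACA GAT ATC TCC GTC CGA GGA CAT ATG ACA ACC CCG TGA AGT TCC TAA AGG — ATG at 25, stop TAA at 31 → 9 nt; ATG at 64, stop TGA at 76 → 15 nt.
Frame 2: TGT GGC ATT CTG GCC ATT GAA GCA TGG CAT AAG ATA TAA CAG ATA TCT CCG TCC GAG GAC ATA TGA CAA CCC CGT GAA GTT CCT AAA GGG — no ATG→stop ORF.
Frame 3: GTG GCA TTC TGG CCA TTG AAG CAT GGC ATA AGA TAT AAC AGA TAT CTC CGT CCG AGG ACA TAT GAC AAC CCC GTG AAG TTC CTA AAG GGT — no ATG→stop ORF.
No ORF reaches 21 nucleotides. Count = 0.

0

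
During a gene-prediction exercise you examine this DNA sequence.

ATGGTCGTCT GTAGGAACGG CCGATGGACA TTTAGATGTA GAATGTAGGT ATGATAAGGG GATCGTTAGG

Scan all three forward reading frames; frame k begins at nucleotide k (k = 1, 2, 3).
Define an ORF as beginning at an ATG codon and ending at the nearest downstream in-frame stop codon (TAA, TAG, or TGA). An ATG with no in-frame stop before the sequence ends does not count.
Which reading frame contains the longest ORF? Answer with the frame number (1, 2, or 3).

1

Frame 1: ATG GTC GTC TGT AGG AAC GGC CGA TGG ACA TTT AGA TGT AGA ATG TAG GTA TGA TAA GGG GAT CGT TAG — ATG at 1, stop TAG at 46 → 48 nt; ATG at 43, stop TAG at 46 → 6 nt.
Frame 2: TGG TCG TCT GTA GGA ACG GCC GAT GGA CAT TTA GAT GTA GAA TGT AGG TAT GAT AAG GGG ATC GTT AGG — no ATG→stop ORF.
Frame 3: GGT CGT CTG TAG GAA CGG CCG ATG GAC ATT TAG ATG TAG AAT GTA GGT ATG ATA AGG GGA TCG TTA — ATG at 24, stop TAG at 33 → 12 nt; ATG at 36, stop TAG at 39 → 6 nt.
Longest ORF is 48 nt in frame 1 (positions 1–48).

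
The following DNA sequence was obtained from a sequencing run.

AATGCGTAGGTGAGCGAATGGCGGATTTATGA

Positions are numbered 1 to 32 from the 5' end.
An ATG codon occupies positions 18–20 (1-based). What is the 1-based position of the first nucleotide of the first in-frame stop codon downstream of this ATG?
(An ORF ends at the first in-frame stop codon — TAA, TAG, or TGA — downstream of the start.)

30

Codons from position 18: ATG (18–20), GCG (21–23), GAT (24–26), TTA (27–29), TGA (30–32).
TGA is a stop codon; it begins at position 30.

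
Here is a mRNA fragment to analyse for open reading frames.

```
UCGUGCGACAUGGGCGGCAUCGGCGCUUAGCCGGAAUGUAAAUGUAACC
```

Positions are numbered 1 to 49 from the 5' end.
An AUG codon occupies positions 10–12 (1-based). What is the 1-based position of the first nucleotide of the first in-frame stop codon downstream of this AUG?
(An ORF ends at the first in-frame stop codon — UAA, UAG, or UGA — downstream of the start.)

28

Codons from position 10: AUG (10–12), GGC (13–15), GGC (16–18), AUC (19–21), GGC (22–24), GCU (25–27), UAG (28–30).
UAG is a stop codon; it begins at position 28.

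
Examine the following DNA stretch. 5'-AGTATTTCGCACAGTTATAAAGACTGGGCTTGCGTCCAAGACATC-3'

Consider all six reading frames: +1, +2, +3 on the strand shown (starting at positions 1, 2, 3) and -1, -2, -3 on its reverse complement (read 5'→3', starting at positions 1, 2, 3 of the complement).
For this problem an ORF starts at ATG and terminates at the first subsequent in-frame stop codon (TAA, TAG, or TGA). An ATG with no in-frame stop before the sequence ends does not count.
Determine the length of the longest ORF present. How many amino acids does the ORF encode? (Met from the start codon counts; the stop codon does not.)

Reverse complement (5'→3'): GATGTCTTGGACGCAAGCCCAGTCTTTATAACTGTGCGAAATACT
Frame +1: AGT ATT TCG CAC AGT TAT AAA GAC TGG GCT TGC GTC CAA GAC ATC — no ATG→stop ORF.
Frame +2: GTA TTT CGC ACA GTT ATA AAG ACT GGG CTT GCG TCC AAG ACA — no ATG→stop ORF.
Frame +3: TAT TTC GCA CAG TTA TAA AGA CTG GGC TTG CGT CCA AGA CAT — no ATG→stop ORF.
Frame -1: GAT GTC TTG GAC GCA AGC CCA GTC TTT ATA ACT GTG CGA AAT ACT — no ATG→stop ORF.
Frame -2: ATG TCT TGG ACG CAA GCC CAG TCT TTA TAA CTG TGC GAA ATA — ATG at 2, stop TAA at 29 → 30 nt.
Frame -3: TGT CTT GGA CGC AAG CCC AGT CTT TAT AAC TGT GCG AAA TAC — no ATG→stop ORF.
Longest: frame -2, positions 2–31, 30 nt = 10 codons = 9 aa. → 9 amino acids.

9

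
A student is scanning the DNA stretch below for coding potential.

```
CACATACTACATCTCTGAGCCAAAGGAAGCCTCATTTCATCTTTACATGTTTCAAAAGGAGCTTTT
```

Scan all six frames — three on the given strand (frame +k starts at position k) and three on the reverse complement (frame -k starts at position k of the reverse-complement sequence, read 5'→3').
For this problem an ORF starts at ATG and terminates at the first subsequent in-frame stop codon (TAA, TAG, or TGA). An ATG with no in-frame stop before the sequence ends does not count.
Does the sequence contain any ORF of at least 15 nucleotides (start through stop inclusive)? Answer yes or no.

Reverse complement (5'→3'): AAAAGCTCCTTTTGAAACATGTAAAGATGAAATGAGGCTTCCTTTGGCTCAGAGATGTAGTATGTG
Frame +1: CAC ATA CTA CAT CTC TGA GCC AAA GGA AGC CTC ATT TCA TCT TTA CAT GTT TCA AAA GGA GCT TTT — no ATG→stop ORF.
Frame +2: ACA TAC TAC ATC TCT GAG CCA AAG GAA GCC TCA TTT CAT CTT TAC ATG TTT CAA AAG GAG CTT — no ATG→stop ORF.
Frame +3: CAT ACT ACA TCT CTG AGC CAA AGG AAG CCT CAT TTC ATC TTT ACA TGT TTC AAA AGG AGC TTT — no ATG→stop ORF.
Frame -1: AAA AGC TCC TTT TGA AAC ATG TAA AGA TGA AAT GAG GCT TCC TTT GGC TCA GAG ATG TAG TAT GTG — ATG at 19, stop TAA at 22 → 6 nt; ATG at 55, stop TAG at 58 → 6 nt.
Frame -2: AAA GCT CCT TTT GAA ACA TGT AAA GAT GAA ATG AGG CTT CCT TTG GCT CAG AGA TGT AGT ATG — no ATG→stop ORF.
Frame -3: AAG CTC CTT TTG AAA CAT GTA AAG ATG AAA TGA GGC TTC CTT TGG CTC AGA GAT GTA GTA TGT — ATG at 27, stop TGA at 33 → 9 nt.
Largest ORF found is 9 nucleotides < 15, so no.

no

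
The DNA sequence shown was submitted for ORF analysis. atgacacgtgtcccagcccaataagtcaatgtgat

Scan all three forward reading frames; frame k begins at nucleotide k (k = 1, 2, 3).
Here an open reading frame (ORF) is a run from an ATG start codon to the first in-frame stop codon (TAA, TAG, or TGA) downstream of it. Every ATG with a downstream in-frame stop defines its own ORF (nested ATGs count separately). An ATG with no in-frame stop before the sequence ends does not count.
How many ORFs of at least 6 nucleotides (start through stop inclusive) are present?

2

Frame 1: ATG ACA CGT GTC CCA GCC CAA TAA GTC AAT GTG — ATG at 1, stop TAA at 22 → 24 nt.
Frame 2: TGA CAC GTG TCC CAG CCC AAT AAG TCA ATG TGA — ATG at 29, stop TGA at 32 → 6 nt.
Frame 3: GAC ACG TGT CCC AGC CCA ATA AGT CAA TGT GAT — no ATG→stop ORF.
ORFs ≥ 6 nucleotides: frame 1 1–24 (24 nucleotides), frame 2 29–34 (6 nucleotides). Count = 2.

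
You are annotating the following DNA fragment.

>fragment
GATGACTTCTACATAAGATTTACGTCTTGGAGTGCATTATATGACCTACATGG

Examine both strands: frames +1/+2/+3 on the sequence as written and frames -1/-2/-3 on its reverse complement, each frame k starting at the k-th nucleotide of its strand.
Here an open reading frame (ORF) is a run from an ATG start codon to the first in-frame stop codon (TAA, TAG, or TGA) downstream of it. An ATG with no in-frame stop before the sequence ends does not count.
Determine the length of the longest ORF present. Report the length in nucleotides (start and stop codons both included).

18

Reverse complement (5'→3'): CCATGTAGGTCATATAATGCACTCCAAGACGTAAATCTTATGTAGAAGTCATC
Frame +1: GAT GAC TTC TAC ATA AGA TTT ACG TCT TGG AGT GCA TTA TAT GAC CTA CAT — no ATG→stop ORF.
Frame +2: ATG ACT TCT ACA TAA GAT TTA CGT CTT GGA GTG CAT TAT ATG ACC TAC ATG — ATG at 2, stop TAA at 14 → 15 nt.
Frame +3: TGA CTT CTA CAT AAG ATT TAC GTC TTG GAG TGC ATT ATA TGA CCT ACA TGG — no ATG→stop ORF.
Frame -1: CCA TGT AGG TCA TAT AAT GCA CTC CAA GAC GTA AAT CTT ATG TAG AAG TCA — ATG at 40, stop TAG at 43 → 6 nt.
Frame -2: CAT GTA GGT CAT ATA ATG CAC TCC AAG ACG TAA ATC TTA TGT AGA AGT CAT — ATG at 17, stop TAA at 32 → 18 nt.
Frame -3: ATG TAG GTC ATA TAA TGC ACT CCA AGA CGT AAA TCT TAT GTA GAA GTC ATC — ATG at 3, stop TAG at 6 → 6 nt.
Longest: frame -2, positions 17–34, 18 nt = 6 codons = 5 aa. → 18 nucleotides.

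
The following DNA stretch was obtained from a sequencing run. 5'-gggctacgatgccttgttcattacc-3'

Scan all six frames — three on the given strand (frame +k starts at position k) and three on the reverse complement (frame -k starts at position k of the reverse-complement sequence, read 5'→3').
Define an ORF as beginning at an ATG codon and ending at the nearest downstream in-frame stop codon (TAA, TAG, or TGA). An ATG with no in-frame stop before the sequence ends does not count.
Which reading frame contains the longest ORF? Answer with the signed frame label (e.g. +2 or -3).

Reverse complement (5'→3'): GGTAATGAACAAGGCATCGTAGCCC
Frame +1: GGG CTA CGA TGC CTT GTT CAT TAC — no ATG→stop ORF.
Frame +2: GGC TAC GAT GCC TTG TTC ATT ACC — no ATG→stop ORF.
Frame +3: GCT ACG ATG CCT TGT TCA TTA — no ATG→stop ORF.
Frame -1: GGT AAT GAA CAA GGC ATC GTA GCC — no ATG→stop ORF.
Frame -2: GTA ATG AAC AAG GCA TCG TAG CCC — ATG at 5, stop TAG at 20 → 18 nt.
Frame -3: TAA TGA ACA AGG CAT CGT AGC — no ATG→stop ORF.
Longest ORF is 18 nt in frame -2 (positions 5–22).

-2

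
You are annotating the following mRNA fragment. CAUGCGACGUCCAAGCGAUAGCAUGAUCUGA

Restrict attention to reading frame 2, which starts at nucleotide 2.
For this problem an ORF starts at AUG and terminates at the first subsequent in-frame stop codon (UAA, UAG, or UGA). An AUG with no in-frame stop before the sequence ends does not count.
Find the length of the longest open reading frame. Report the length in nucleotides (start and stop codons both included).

30

Frame 2: AUG CGA CGU CCA AGC GAU AGC AUG AUC UGA — AUG at 2, stop UGA at 29 → 30 nt; AUG at 23, stop UGA at 29 → 9 nt.
Longest: frame 2, positions 2–31, 30 nt = 10 codons = 9 aa. → 30 nucleotides.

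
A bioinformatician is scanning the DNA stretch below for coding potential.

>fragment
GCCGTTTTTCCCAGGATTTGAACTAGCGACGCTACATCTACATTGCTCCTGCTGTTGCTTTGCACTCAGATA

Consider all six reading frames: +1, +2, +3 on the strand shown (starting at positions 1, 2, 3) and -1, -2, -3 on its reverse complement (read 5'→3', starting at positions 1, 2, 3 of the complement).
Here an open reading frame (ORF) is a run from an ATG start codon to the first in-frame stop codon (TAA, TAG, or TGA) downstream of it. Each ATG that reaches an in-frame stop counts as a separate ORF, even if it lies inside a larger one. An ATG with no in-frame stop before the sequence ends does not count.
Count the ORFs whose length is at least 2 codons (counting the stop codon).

2

Reverse complement (5'→3'): TATCTGAGTGCAAAGCAACAGCAGGAGCAATGTAGATGTAGCGTCGCTAGTTCAAATCCTGGGAAAAACGGC
Frame +1: GCC GTT TTT CCC AGG ATT TGA ACT AGC GAC GCT ACA TCT ACA TTG CTC CTG CTG TTG CTT TGC ACT CAG ATA — no ATG→stop ORF.
Frame +2: CCG TTT TTC CCA GGA TTT GAA CTA GCG ACG CTA CAT CTA CAT TGC TCC TGC TGT TGC TTT GCA CTC AGA — no ATG→stop ORF.
Frame +3: CGT TTT TCC CAG GAT TTG AAC TAG CGA CGC TAC ATC TAC ATT GCT CCT GCT GTT GCT TTG CAC TCA GAT — no ATG→stop ORF.
Frame -1: TAT CTG AGT GCA AAG CAA CAG CAG GAG CAA TGT AGA TGT AGC GTC GCT AGT TCA AAT CCT GGG AAA AAC GGC — no ATG→stop ORF.
Frame -2: ATC TGA GTG CAA AGC AAC AGC AGG AGC AAT GTA GAT GTA GCG TCG CTA GTT CAA ATC CTG GGA AAA ACG — no ATG→stop ORF.
Frame -3: TCT GAG TGC AAA GCA ACA GCA GGA GCA ATG TAG ATG TAG CGT CGC TAG TTC AAA TCC TGG GAA AAA CGG — ATG at 30, stop TAG at 33 → 6 nt; ATG at 36, stop TAG at 39 → 6 nt.
ORFs ≥ 2 codons: frame -3 30–35 (2 codons), frame -3 36–41 (2 codons). Count = 2.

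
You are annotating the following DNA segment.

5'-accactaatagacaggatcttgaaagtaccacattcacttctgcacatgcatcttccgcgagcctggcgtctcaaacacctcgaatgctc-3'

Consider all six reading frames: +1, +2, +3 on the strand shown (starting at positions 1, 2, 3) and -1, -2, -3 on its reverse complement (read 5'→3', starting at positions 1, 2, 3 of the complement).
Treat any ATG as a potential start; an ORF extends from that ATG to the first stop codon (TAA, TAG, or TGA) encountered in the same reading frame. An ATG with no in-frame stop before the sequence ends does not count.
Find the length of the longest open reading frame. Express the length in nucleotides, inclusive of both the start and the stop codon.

Reverse complement (5'→3'): GAGCATTCGAGGTGTTTGAGACGCCAGGCTCGCGGAAGATGCATGTGCAGAAGTGAATGTGGTACTTTCAAGATCCTGTCTATTAGTGGT
Frame +1: ACC ACT AAT AGA CAG GAT CTT GAA AGT ACC ACA TTC ACT TCT GCA CAT GCA TCT TCC GCG AGC CTG GCG TCT CAA ACA CCT CGA ATG CTC — no ATG→stop ORF.
Frame +2: CCA CTA ATA GAC AGG ATC TTG AAA GTA CCA CAT TCA CTT CTG CAC ATG CAT CTT CCG CGA GCC TGG CGT CTC AAA CAC CTC GAA TGC — no ATG→stop ORF.
Frame +3: CAC TAA TAG ACA GGA TCT TGA AAG TAC CAC ATT CAC TTC TGC ACA TGC ATC TTC CGC GAG CCT GGC GTC TCA AAC ACC TCG AAT GCT — no ATG→stop ORF.
Frame -1: GAG CAT TCG AGG TGT TTG AGA CGC CAG GCT CGC GGA AGA TGC ATG TGC AGA AGT GAA TGT GGT ACT TTC AAG ATC CTG TCT ATT AGT GGT — no ATG→stop ORF.
Frame -2: AGC ATT CGA GGT GTT TGA GAC GCC AGG CTC GCG GAA GAT GCA TGT GCA GAA GTG AAT GTG GTA CTT TCA AGA TCC TGT CTA TTA GTG — no ATG→stop ORF.
Frame -3: GCA TTC GAG GTG TTT GAG ACG CCA GGC TCG CGG AAG ATG CAT GTG CAG AAG TGA ATG TGG TAC TTT CAA GAT CCT GTC TAT TAG TGG — ATG at 39, stop TGA at 54 → 18 nt; ATG at 57, stop TAG at 84 → 30 nt.
Longest: frame -3, positions 57–86, 30 nt = 10 codons = 9 aa. → 30 nucleotides.

30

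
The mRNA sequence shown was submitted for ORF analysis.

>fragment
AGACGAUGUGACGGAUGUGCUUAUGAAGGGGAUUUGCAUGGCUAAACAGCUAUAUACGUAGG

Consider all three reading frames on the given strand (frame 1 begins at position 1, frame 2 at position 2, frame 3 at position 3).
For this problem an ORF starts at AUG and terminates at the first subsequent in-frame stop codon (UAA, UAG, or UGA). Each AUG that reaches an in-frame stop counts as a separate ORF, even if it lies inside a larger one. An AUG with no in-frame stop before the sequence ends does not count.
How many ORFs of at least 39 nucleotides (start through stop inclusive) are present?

Frame 1: AGA CGA UGU GAC GGA UGU GCU UAU GAA GGG GAU UUG CAU GGC UAA ACA GCU AUA UAC GUA — no AUG→stop ORF.
Frame 2: GAC GAU GUG ACG GAU GUG CUU AUG AAG GGG AUU UGC AUG GCU AAA CAG CUA UAU ACG UAG — AUG at 23, stop UAG at 59 → 39 nt; AUG at 38, stop UAG at 59 → 24 nt.
Frame 3: ACG AUG UGA CGG AUG UGC UUA UGA AGG GGA UUU GCA UGG CUA AAC AGC UAU AUA CGU AGG — AUG at 6, stop UGA at 9 → 6 nt; AUG at 15, stop UGA at 24 → 12 nt.
ORFs ≥ 39 nucleotides: frame 2 23–61 (39 nucleotides). Count = 1.

1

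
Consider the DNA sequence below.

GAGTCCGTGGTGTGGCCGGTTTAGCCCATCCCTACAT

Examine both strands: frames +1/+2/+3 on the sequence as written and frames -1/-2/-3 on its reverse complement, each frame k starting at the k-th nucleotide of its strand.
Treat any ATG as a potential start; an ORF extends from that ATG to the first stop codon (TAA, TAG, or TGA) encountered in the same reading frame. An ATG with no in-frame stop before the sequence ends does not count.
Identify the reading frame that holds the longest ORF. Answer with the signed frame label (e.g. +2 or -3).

Reverse complement (5'→3'): ATGTAGGGATGGGCTAAACCGGCCACACCACGGACTC
Frame +1: GAG TCC GTG GTG TGG CCG GTT TAG CCC ATC CCT ACA — no ATG→stop ORF.
Frame +2: AGT CCG TGG TGT GGC CGG TTT AGC CCA TCC CTA CAT — no ATG→stop ORF.
Frame +3: GTC CGT GGT GTG GCC GGT TTA GCC CAT CCC TAC — no ATG→stop ORF.
Frame -1: ATG TAG GGA TGG GCT AAA CCG GCC ACA CCA CGG ACT — ATG at 1, stop TAG at 4 → 6 nt.
Frame -2: TGT AGG GAT GGG CTA AAC CGG CCA CAC CAC GGA CTC — no ATG→stop ORF.
Frame -3: GTA GGG ATG GGC TAA ACC GGC CAC ACC ACG GAC — ATG at 9, stop TAA at 15 → 9 nt.
Longest ORF is 9 nt in frame -3 (positions 9–17).

-3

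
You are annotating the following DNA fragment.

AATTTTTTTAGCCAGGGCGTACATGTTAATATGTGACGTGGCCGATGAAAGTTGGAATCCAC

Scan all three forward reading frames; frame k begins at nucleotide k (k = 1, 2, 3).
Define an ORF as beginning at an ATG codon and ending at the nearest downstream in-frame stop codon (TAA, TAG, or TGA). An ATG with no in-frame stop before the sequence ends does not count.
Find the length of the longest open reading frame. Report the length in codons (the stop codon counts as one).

2

Frame 1: AAT TTT TTT AGC CAG GGC GTA CAT GTT AAT ATG TGA CGT GGC CGA TGA AAG TTG GAA TCC — ATG at 31, stop TGA at 34 → 6 nt.
Frame 2: ATT TTT TTA GCC AGG GCG TAC ATG TTA ATA TGT GAC GTG GCC GAT GAA AGT TGG AAT CCA — no ATG→stop ORF.
Frame 3: TTT TTT TAG CCA GGG CGT ACA TGT TAA TAT GTG ACG TGG CCG ATG AAA GTT GGA ATC CAC — no ATG→stop ORF.
Longest: frame 1, positions 31–36, 6 nt = 2 codons = 1 aa. → 2 codons.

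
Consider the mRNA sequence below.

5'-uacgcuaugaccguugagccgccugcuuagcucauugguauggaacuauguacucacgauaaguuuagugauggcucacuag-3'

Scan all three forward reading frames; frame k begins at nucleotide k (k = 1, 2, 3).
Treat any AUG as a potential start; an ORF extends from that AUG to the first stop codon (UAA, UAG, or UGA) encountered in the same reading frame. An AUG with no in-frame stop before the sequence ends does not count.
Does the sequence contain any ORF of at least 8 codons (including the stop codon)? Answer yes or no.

Frame 1: UAC GCU AUG ACC GUU GAG CCG CCU GCU UAG CUC AUU GGU AUG GAA CUA UGU ACU CAC GAU AAG UUU AGU GAU GGC UCA CUA — AUG at 7, stop UAG at 28 → 24 nt.
Frame 2: ACG CUA UGA CCG UUG AGC CGC CUG CUU AGC UCA UUG GUA UGG AAC UAU GUA CUC ACG AUA AGU UUA GUG AUG GCU CAC UAG — AUG at 71, stop UAG at 80 → 12 nt.
Frame 3: CGC UAU GAC CGU UGA GCC GCC UGC UUA GCU CAU UGG UAU GGA ACU AUG UAC UCA CGA UAA GUU UAG UGA UGG CUC ACU — AUG at 48, stop UAA at 60 → 15 nt.
Frame 1 has an ORF of 8 codons (positions 7–30) ≥ 8, so yes.

yes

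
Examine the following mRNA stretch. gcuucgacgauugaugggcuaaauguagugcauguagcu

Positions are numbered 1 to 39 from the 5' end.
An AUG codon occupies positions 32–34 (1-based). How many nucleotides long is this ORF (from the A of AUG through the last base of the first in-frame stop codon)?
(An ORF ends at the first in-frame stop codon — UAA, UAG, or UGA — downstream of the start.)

Codons from position 32: AUG (32–34), UAG (35–37).
UAG is the first in-frame stop; ORF spans 32–37, 6 nucleotides.

6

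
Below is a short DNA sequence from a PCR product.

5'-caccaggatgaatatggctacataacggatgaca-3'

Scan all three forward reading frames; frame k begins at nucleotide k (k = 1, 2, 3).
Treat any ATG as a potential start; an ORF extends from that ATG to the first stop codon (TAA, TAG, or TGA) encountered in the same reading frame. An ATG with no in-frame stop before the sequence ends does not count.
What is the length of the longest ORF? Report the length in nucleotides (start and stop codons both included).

Frame 1: CAC CAG GAT GAA TAT GGC TAC ATA ACG GAT GAC — no ATG→stop ORF.
Frame 2: ACC AGG ATG AAT ATG GCT ACA TAA CGG ATG ACA — ATG at 8, stop TAA at 23 → 18 nt; ATG at 14, stop TAA at 23 → 12 nt.
Frame 3: CCA GGA TGA ATA TGG CTA CAT AAC GGA TGA — no ATG→stop ORF.
Longest: frame 2, positions 8–25, 18 nt = 6 codons = 5 aa. → 18 nucleotides.

18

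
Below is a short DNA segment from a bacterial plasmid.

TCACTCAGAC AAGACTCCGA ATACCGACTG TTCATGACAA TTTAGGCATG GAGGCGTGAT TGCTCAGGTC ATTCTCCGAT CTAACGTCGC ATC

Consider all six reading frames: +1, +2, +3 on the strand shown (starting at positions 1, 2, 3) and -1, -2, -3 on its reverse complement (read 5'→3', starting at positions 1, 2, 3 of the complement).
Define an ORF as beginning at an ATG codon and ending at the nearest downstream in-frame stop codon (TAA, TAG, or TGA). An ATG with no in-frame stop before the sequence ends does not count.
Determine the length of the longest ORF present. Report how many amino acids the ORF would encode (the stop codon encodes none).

5

Reverse complement (5'→3'): GATGCGACGTTAGATCGGAGAATGACCTGAGCAATCACGCCTCCATGCCTAAATTGTCATGAACAGTCGGTATTCGGAGTCTTGTCTGAGTGA
Frame +1: TCA CTC AGA CAA GAC TCC GAA TAC CGA CTG TTC ATG ACA ATT TAG GCA TGG AGG CGT GAT TGC TCA GGT CAT TCT CCG ATC TAA CGT CGC ATC — ATG at 34, stop TAG at 43 → 12 nt.
Frame +2: CAC TCA GAC AAG ACT CCG AAT ACC GAC TGT TCA TGA CAA TTT AGG CAT GGA GGC GTG ATT GCT CAG GTC ATT CTC CGA TCT AAC GTC GCA — no ATG→stop ORF.
Frame +3: ACT CAG ACA AGA CTC CGA ATA CCG ACT GTT CAT GAC AAT TTA GGC ATG GAG GCG TGA TTG CTC AGG TCA TTC TCC GAT CTA ACG TCG CAT — ATG at 48, stop TGA at 57 → 12 nt.
Frame -1: GAT GCG ACG TTA GAT CGG AGA ATG ACC TGA GCA ATC ACG CCT CCA TGC CTA AAT TGT CAT GAA CAG TCG GTA TTC GGA GTC TTG TCT GAG TGA — ATG at 22, stop TGA at 28 → 9 nt.
Frame -2: ATG CGA CGT TAG ATC GGA GAA TGA CCT GAG CAA TCA CGC CTC CAT GCC TAA ATT GTC ATG AAC AGT CGG TAT TCG GAG TCT TGT CTG AGT — ATG at 2, stop TAG at 11 → 12 nt.
Frame -3: TGC GAC GTT AGA TCG GAG AAT GAC CTG AGC AAT CAC GCC TCC ATG CCT AAA TTG TCA TGA ACA GTC GGT ATT CGG AGT CTT GTC TGA GTG — ATG at 45, stop TGA at 60 → 18 nt.
Longest: frame -3, positions 45–62, 18 nt = 6 codons = 5 aa. → 5 amino acids.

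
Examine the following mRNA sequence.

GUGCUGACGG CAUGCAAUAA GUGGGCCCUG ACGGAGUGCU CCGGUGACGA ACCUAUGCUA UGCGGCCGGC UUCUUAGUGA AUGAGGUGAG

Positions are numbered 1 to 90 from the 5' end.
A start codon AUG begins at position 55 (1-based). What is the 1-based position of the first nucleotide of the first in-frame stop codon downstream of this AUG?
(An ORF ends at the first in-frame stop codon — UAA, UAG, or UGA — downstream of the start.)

Codons from position 55: AUG (55–57), CUA (58–60), UGC (61–63), GGC (64–66), CGG (67–69), CUU (70–72), CUU (73–75), AGU (76–78), GAA (79–81), UGA (82–84).
UGA is a stop codon; it begins at position 82.

82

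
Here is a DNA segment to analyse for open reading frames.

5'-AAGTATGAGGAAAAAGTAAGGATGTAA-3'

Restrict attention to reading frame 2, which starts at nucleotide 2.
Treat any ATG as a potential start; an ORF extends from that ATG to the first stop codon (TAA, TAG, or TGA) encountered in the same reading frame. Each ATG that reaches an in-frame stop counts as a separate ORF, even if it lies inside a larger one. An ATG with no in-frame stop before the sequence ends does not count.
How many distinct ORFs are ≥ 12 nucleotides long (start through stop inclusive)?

1

Frame 2: AGT ATG AGG AAA AAG TAA GGA TGT — ATG at 5, stop TAA at 17 → 15 nt.
ORFs ≥ 12 nucleotides: frame 2 5–19 (15 nucleotides). Count = 1.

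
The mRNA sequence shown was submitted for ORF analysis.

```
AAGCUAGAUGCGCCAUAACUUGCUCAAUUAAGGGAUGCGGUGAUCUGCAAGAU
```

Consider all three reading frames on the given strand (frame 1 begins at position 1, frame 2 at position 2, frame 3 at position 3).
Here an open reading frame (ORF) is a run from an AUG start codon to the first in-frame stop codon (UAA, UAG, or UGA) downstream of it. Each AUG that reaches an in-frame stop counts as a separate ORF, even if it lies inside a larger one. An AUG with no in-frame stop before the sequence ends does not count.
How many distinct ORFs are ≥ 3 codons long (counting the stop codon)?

2

Frame 1: AAG CUA GAU GCG CCA UAA CUU GCU CAA UUA AGG GAU GCG GUG AUC UGC AAG — no AUG→stop ORF.
Frame 2: AGC UAG AUG CGC CAU AAC UUG CUC AAU UAA GGG AUG CGG UGA UCU GCA AGA — AUG at 8, stop UAA at 29 → 24 nt; AUG at 35, stop UGA at 41 → 9 nt.
Frame 3: GCU AGA UGC GCC AUA ACU UGC UCA AUU AAG GGA UGC GGU GAU CUG CAA GAU — no AUG→stop ORF.
ORFs ≥ 3 codons: frame 2 8–31 (8 codons), frame 2 35–43 (3 codons). Count = 2.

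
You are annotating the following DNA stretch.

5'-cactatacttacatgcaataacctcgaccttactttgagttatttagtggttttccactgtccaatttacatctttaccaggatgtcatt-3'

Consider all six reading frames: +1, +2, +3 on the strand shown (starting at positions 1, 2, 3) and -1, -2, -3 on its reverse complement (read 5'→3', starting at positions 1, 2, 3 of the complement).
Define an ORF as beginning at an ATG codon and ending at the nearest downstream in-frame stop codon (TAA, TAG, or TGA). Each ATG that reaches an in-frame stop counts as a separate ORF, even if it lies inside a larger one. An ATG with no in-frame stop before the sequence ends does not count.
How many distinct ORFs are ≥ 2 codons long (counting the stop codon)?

Reverse complement (5'→3'): AATGACATCCTGGTAAAGATGTAAATTGGACAGTGGAAAACCACTAAATAACTCAAAGTAAGGTCGAGGTTATTGCATGTAAGTATAGTG
Frame +1: CAC TAT ACT TAC ATG CAA TAA CCT CGA CCT TAC TTT GAG TTA TTT AGT GGT TTT CCA CTG TCC AAT TTA CAT CTT TAC CAG GAT GTC ATT — ATG at 13, stop TAA at 19 → 9 nt.
Frame +2: ACT ATA CTT ACA TGC AAT AAC CTC GAC CTT ACT TTG AGT TAT TTA GTG GTT TTC CAC TGT CCA ATT TAC ATC TTT ACC AGG ATG TCA — no ATG→stop ORF.
Frame +3: CTA TAC TTA CAT GCA ATA ACC TCG ACC TTA CTT TGA GTT ATT TAG TGG TTT TCC ACT GTC CAA TTT ACA TCT TTA CCA GGA TGT CAT — no ATG→stop ORF.
Frame -1: AAT GAC ATC CTG GTA AAG ATG TAA ATT GGA CAG TGG AAA ACC ACT AAA TAA CTC AAA GTA AGG TCG AGG TTA TTG CAT GTA AGT ATA GTG — ATG at 19, stop TAA at 22 → 6 nt.
Frame -2: ATG ACA TCC TGG TAA AGA TGT AAA TTG GAC AGT GGA AAA CCA CTA AAT AAC TCA AAG TAA GGT CGA GGT TAT TGC ATG TAA GTA TAG — ATG at 2, stop TAA at 14 → 15 nt; ATG at 77, stop TAA at 80 → 6 nt.
Frame -3: TGA CAT CCT GGT AAA GAT GTA AAT TGG ACA GTG GAA AAC CAC TAA ATA ACT CAA AGT AAG GTC GAG GTT ATT GCA TGT AAG TAT AGT — no ATG→stop ORF.
ORFs ≥ 2 codons: frame +1 13–21 (3 codons), frame -1 19–24 (2 codons), frame -2 2–16 (5 codons), frame -2 77–82 (2 codons). Count = 4.

4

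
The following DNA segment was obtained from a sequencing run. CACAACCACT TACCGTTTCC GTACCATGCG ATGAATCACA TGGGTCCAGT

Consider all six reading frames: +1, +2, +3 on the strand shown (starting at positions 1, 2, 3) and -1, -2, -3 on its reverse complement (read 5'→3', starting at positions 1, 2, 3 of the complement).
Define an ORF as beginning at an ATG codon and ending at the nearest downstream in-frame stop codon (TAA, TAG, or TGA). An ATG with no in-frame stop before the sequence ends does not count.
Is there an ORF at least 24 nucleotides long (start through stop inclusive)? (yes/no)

no

Reverse complement (5'→3'): ACTGGACCCATGTGATTCATCGCATGGTACGGAAACGGTAAGTGGTTGTG
Frame +1: CAC AAC CAC TTA CCG TTT CCG TAC CAT GCG ATG AAT CAC ATG GGT CCA — no ATG→stop ORF.
Frame +2: ACA ACC ACT TAC CGT TTC CGT ACC ATG CGA TGA ATC ACA TGG GTC CAG — ATG at 26, stop TGA at 32 → 9 nt.
Frame +3: CAA CCA CTT ACC GTT TCC GTA CCA TGC GAT GAA TCA CAT GGG TCC AGT — no ATG→stop ORF.
Frame -1: ACT GGA CCC ATG TGA TTC ATC GCA TGG TAC GGA AAC GGT AAG TGG TTG — ATG at 10, stop TGA at 13 → 6 nt.
Frame -2: CTG GAC CCA TGT GAT TCA TCG CAT GGT ACG GAA ACG GTA AGT GGT TGT — no ATG→stop ORF.
Frame -3: TGG ACC CAT GTG ATT CAT CGC ATG GTA CGG AAA CGG TAA GTG GTT GTG — ATG at 24, stop TAA at 39 → 18 nt.
Largest ORF found is 18 nucleotides < 24, so no.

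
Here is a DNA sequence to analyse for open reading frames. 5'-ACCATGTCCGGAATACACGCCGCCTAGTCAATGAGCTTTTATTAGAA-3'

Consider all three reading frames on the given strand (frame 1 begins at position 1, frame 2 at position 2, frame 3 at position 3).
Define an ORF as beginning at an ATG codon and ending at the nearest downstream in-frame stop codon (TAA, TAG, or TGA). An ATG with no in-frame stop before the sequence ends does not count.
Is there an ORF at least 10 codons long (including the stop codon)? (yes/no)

no

Frame 1: ACC ATG TCC GGA ATA CAC GCC GCC TAG TCA ATG AGC TTT TAT TAG — ATG at 4, stop TAG at 25 → 24 nt; ATG at 31, stop TAG at 43 → 15 nt.
Frame 2: CCA TGT CCG GAA TAC ACG CCG CCT AGT CAA TGA GCT TTT ATT AGA — no ATG→stop ORF.
Frame 3: CAT GTC CGG AAT ACA CGC CGC CTA GTC AAT GAG CTT TTA TTA GAA — no ATG→stop ORF.
Largest ORF found is 8 codons < 10, so no.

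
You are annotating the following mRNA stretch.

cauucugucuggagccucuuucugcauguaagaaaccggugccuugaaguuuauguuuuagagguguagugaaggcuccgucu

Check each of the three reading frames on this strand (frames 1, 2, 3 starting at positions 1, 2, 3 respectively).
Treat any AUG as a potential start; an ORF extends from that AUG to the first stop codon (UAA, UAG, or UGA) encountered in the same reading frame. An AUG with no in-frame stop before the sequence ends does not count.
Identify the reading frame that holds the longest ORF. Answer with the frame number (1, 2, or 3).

Frame 1: CAU UCU GUC UGG AGC CUC UUU CUG CAU GUA AGA AAC CGG UGC CUU GAA GUU UAU GUU UUA GAG GUG UAG UGA AGG CUC CGU — no AUG→stop ORF.
Frame 2: AUU CUG UCU GGA GCC UCU UUC UGC AUG UAA GAA ACC GGU GCC UUG AAG UUU AUG UUU UAG AGG UGU AGU GAA GGC UCC GUC — AUG at 26, stop UAA at 29 → 6 nt; AUG at 53, stop UAG at 59 → 9 nt.
Frame 3: UUC UGU CUG GAG CCU CUU UCU GCA UGU AAG AAA CCG GUG CCU UGA AGU UUA UGU UUU AGA GGU GUA GUG AAG GCU CCG UCU — no AUG→stop ORF.
Longest ORF is 9 nt in frame 2 (positions 53–61).

2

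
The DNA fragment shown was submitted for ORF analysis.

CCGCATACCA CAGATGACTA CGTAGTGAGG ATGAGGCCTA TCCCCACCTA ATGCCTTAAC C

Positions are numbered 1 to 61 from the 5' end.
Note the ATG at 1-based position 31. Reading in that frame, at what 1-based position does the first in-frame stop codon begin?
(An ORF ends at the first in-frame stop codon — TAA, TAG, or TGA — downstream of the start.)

Codons from position 31: ATG (31–33), AGG (34–36), CCT (37–39), ATC (40–42), CCC (43–45), ACC (46–48), TAA (49–51).
TAA is a stop codon; it begins at position 49.

49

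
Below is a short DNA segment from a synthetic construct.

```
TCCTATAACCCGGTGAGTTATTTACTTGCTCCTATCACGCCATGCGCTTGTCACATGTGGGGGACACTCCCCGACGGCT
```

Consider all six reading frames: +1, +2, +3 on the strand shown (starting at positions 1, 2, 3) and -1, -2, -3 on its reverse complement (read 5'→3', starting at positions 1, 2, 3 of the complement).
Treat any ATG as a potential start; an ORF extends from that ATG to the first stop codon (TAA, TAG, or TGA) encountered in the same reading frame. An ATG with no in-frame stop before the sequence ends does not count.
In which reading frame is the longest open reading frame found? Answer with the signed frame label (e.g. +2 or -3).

-1

Reverse complement (5'→3'): AGCCGTCGGGGAGTGTCCCCCACATGTGACAAGCGCATGGCGTGATAGGAGCAAGTAAATAACTCACCGGGTTATAGGA
Frame +1: TCC TAT AAC CCG GTG AGT TAT TTA CTT GCT CCT ATC ACG CCA TGC GCT TGT CAC ATG TGG GGG ACA CTC CCC GAC GGC — no ATG→stop ORF.
Frame +2: CCT ATA ACC CGG TGA GTT ATT TAC TTG CTC CTA TCA CGC CAT GCG CTT GTC ACA TGT GGG GGA CAC TCC CCG ACG GCT — no ATG→stop ORF.
Frame +3: CTA TAA CCC GGT GAG TTA TTT ACT TGC TCC TAT CAC GCC ATG CGC TTG TCA CAT GTG GGG GAC ACT CCC CGA CGG — no ATG→stop ORF.
Frame -1: AGC CGT CGG GGA GTG TCC CCC ACA TGT GAC AAG CGC ATG GCG TGA TAG GAG CAA GTA AAT AAC TCA CCG GGT TAT AGG — ATG at 37, stop TGA at 43 → 9 nt.
Frame -2: GCC GTC GGG GAG TGT CCC CCA CAT GTG ACA AGC GCA TGG CGT GAT AGG AGC AAG TAA ATA ACT CAC CGG GTT ATA GGA — no ATG→stop ORF.
Frame -3: CCG TCG GGG AGT GTC CCC CAC ATG TGA CAA GCG CAT GGC GTG ATA GGA GCA AGT AAA TAA CTC ACC GGG TTA TAG — ATG at 24, stop TGA at 27 → 6 nt.
Longest ORF is 9 nt in frame -1 (positions 37–45).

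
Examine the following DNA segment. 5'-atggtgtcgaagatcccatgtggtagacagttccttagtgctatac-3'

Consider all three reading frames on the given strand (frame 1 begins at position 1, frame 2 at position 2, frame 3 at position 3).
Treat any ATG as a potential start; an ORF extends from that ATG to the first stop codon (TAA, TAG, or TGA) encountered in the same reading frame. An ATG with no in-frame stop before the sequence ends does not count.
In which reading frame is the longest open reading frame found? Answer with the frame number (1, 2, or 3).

Frame 1: ATG GTG TCG AAG ATC CCA TGT GGT AGA CAG TTC CTT AGT GCT ATA — no ATG→stop ORF.
Frame 2: TGG TGT CGA AGA TCC CAT GTG GTA GAC AGT TCC TTA GTG CTA TAC — no ATG→stop ORF.
Frame 3: GGT GTC GAA GAT CCC ATG TGG TAG ACA GTT CCT TAG TGC TAT — ATG at 18, stop TAG at 24 → 9 nt.
Longest ORF is 9 nt in frame 3 (positions 18–26).

3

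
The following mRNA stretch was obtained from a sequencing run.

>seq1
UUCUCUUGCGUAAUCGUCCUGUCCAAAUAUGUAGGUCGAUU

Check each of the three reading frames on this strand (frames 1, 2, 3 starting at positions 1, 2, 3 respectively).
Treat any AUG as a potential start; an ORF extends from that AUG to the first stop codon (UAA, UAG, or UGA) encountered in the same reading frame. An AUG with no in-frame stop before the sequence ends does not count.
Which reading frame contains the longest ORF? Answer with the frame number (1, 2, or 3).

Frame 1: UUC UCU UGC GUA AUC GUC CUG UCC AAA UAU GUA GGU CGA — no AUG→stop ORF.
Frame 2: UCU CUU GCG UAA UCG UCC UGU CCA AAU AUG UAG GUC GAU — AUG at 29, stop UAG at 32 → 6 nt.
Frame 3: CUC UUG CGU AAU CGU CCU GUC CAA AUA UGU AGG UCG AUU — no AUG→stop ORF.
Longest ORF is 6 nt in frame 2 (positions 29–34).

2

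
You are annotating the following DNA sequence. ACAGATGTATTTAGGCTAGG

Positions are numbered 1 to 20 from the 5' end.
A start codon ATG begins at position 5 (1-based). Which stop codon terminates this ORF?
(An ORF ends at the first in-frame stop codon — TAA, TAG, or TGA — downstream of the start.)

Codons from position 5: ATG (5–7), TAT (8–10), TTA (11–13), GGC (14–16), TAG (17–19).
The first in-frame stop codon is TAG.

TAG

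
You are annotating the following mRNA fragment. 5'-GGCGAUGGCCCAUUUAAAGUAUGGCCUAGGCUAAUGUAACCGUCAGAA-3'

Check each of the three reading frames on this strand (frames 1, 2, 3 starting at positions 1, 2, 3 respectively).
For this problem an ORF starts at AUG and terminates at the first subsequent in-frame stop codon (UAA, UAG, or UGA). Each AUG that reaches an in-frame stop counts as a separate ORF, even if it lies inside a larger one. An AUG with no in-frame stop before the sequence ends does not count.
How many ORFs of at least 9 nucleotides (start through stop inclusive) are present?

2

Frame 1: GGC GAU GGC CCA UUU AAA GUA UGG CCU AGG CUA AUG UAA CCG UCA GAA — AUG at 34, stop UAA at 37 → 6 nt.
Frame 2: GCG AUG GCC CAU UUA AAG UAU GGC CUA GGC UAA UGU AAC CGU CAG — AUG at 5, stop UAA at 32 → 30 nt.
Frame 3: CGA UGG CCC AUU UAA AGU AUG GCC UAG GCU AAU GUA ACC GUC AGA — AUG at 21, stop UAG at 27 → 9 nt.
ORFs ≥ 9 nucleotides: frame 2 5–34 (30 nucleotides), frame 3 21–29 (9 nucleotides). Count = 2.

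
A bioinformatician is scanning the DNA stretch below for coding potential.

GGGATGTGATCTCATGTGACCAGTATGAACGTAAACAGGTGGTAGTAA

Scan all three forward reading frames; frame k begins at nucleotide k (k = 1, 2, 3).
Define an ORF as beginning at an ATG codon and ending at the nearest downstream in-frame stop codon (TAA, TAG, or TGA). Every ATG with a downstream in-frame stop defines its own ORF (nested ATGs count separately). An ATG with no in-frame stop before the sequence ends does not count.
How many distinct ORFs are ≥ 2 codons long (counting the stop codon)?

3

Frame 1: GGG ATG TGA TCT CAT GTG ACC AGT ATG AAC GTA AAC AGG TGG TAG TAA — ATG at 4, stop TGA at 7 → 6 nt; ATG at 25, stop TAG at 43 → 21 nt.
Frame 2: GGA TGT GAT CTC ATG TGA CCA GTA TGA ACG TAA ACA GGT GGT AGT — ATG at 14, stop TGA at 17 → 6 nt.
Frame 3: GAT GTG ATC TCA TGT GAC CAG TAT GAA CGT AAA CAG GTG GTA GTA — no ATG→stop ORF.
ORFs ≥ 2 codons: frame 1 4–9 (2 codons), frame 1 25–45 (7 codons), frame 2 14–19 (2 codons). Count = 3.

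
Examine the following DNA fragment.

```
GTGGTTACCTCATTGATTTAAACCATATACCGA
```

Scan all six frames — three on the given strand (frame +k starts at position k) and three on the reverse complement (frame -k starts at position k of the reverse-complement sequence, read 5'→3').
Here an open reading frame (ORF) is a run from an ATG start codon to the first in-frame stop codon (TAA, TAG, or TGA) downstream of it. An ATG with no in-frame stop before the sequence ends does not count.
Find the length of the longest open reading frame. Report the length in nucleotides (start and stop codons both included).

9

Reverse complement (5'→3'): TCGGTATATGGTTTAAATCAATGAGGTAACCAC
Frame +1: GTG GTT ACC TCA TTG ATT TAA ACC ATA TAC CGA — no ATG→stop ORF.
Frame +2: TGG TTA CCT CAT TGA TTT AAA CCA TAT ACC — no ATG→stop ORF.
Frame +3: GGT TAC CTC ATT GAT TTA AAC CAT ATA CCG — no ATG→stop ORF.
Frame -1: TCG GTA TAT GGT TTA AAT CAA TGA GGT AAC CAC — no ATG→stop ORF.
Frame -2: CGG TAT ATG GTT TAA ATC AAT GAG GTA ACC — ATG at 8, stop TAA at 14 → 9 nt.
Frame -3: GGT ATA TGG TTT AAA TCA ATG AGG TAA CCA — ATG at 21, stop TAA at 27 → 9 nt.
Longest: frame -2, positions 8–16, 9 nt = 3 codons = 2 aa. → 9 nucleotides.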